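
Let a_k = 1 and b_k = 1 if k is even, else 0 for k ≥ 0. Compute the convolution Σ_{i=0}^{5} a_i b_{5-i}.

This is [x^5] in the product of the two ordinary generating functions.
Σ = 1·0 + 1·1 + 1·0 + 1·1 + 1·0 + 1·1 = 3.

3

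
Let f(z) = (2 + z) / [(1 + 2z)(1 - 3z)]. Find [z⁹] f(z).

Partial fractions give a closed form: a_n = (3/5)·(-2)^n + (7/5)·3^n.
At n = 9: a_9 = 27249.

27249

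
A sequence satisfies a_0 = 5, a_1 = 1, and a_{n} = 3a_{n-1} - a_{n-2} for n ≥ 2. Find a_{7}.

-343

The ordinary generating function has denominator 1 - 3q + q^2.
Iterating the recurrence: a_0,…,a_{7} = 5, 1, -2, -7, -19, -50, -131, -343.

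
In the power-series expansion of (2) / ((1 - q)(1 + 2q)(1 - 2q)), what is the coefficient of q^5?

42

The denominator gives the recurrence a_n = a_(n−1) + 4a_(n−2) − 4a_(n−3) for n ≥ 3; the numerator fixes a_0 = 2, a_1 = 2, a_2 = 10.
Iterating: 2, 2, 10, 10, 42, 42, so a_5 = 42.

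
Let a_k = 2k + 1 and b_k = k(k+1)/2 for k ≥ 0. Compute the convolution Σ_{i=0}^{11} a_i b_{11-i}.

1716

This is [x^11] in the product of the two ordinary generating functions.
Σ = 1·66 + 3·55 + 5·45 + 7·36 + 9·28 + 11·21 + 13·15 + 15·10 + 17·6 + 19·3 + 21·1 + 23·0 = 1716.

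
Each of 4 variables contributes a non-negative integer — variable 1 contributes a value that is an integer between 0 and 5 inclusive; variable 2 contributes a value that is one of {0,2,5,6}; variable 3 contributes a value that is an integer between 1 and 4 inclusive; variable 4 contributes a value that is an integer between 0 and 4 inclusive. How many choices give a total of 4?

The generating function for the choices is (1 + y + y^2 + y^3 + y^4 + y^5)·(1 + y^2 + y^5 + y^6)·(y + y^2 + y^3 + y^4)·(1 + y + y^2 + y^3 + y^4); the count is [y^4].
(1 + y + y^2 + y^3 + y^4 + y^5) has coefficients 1,1,1,1,1 for degrees 0…4.
(1 + y^2 + y^5 + y^6) has coefficients 1,0,1,0,0 for degrees 0…4.
Multiplying by (y + y^2 + y^3 + y^4) gives running coefficients 0,1,1,2,2 for degrees 0…4.
Finally multiplying by (1 + y + y^2 + y^3 + y^4), the product of all factors after the first has coefficients 0,1,2,4,6 for degrees 0…4.
[y^4] = 1·6 + 1·4 + 1·2 + 1·1 + 1·0 = 13.

13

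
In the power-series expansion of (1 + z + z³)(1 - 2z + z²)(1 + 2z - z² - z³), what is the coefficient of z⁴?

(1 + z + z³) has coefficients 1,1,0,1 for degrees 0…3.
(1 - 2z + z²) has coefficients 1,-2,1,0,0 for degrees 0…4.
Finally multiplying by (1 + 2z - z² - z³), the product of all factors after the first has coefficients 1,0,-4,3,1 for degrees 0…4.
[z⁴] = 1·1 + 1·3 + 1·0 = 4.

4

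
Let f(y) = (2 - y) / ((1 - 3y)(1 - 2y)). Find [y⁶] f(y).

3453

Partial fractions give a closed form: a_n = (5)·3^n + (-3)·2^n.
At n = 6: a_6 = 3453.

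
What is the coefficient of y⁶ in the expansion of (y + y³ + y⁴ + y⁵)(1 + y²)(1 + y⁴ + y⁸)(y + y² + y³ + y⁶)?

(y + y³ + y⁴ + y⁵) has coefficients 0,1,0,1,1,1 for degrees 0…5.
(1 + y²) has coefficients 1,0,1,0,0,0,0 for degrees 0…6.
Multiplying by (1 + y⁴ + y⁸) gives running coefficients 1,0,1,0,1,0,1 for degrees 0…6.
Finally multiplying by (y + y² + y³ + y⁶), the product of all factors after the first has coefficients 0,1,1,2,1,2,2 for degrees 0…6.
[y⁶] = 1·2 + 1·2 + 1·1 + 1·1 = 6.

6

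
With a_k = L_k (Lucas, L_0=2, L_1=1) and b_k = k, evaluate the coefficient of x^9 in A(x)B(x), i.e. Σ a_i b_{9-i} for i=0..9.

The convolution is the t^9 coefficient of A(t)B(t).
Σ = 2·9 + 1·8 + 3·7 + 4·6 + 7·5 + 11·4 + 18·3 + 29·2 + 47·1 + 76·0 = 309.

309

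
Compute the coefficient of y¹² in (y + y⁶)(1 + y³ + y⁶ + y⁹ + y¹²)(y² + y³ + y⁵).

3

(y + y⁶) has coefficients 0,1,0,0,0,0,1 for degrees 0…6.
(1 + y³ + y⁶ + y⁹ + y¹²) has coefficients 1,0,0,1,0,0,1,0,0,1,0,0,1 for degrees 0…12.
Finally multiplying by (y² + y³ + y⁵), the product of all factors after the first has coefficients 0,0,1,1,0,2,1,0,2,1,0,2,1 for degrees 0…12.
[y¹²] = 1·2 + 1·1 = 3.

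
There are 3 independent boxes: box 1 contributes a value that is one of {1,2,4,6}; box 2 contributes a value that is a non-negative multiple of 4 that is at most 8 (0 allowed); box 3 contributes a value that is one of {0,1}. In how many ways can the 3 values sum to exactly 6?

The generating function for the choices is (y + y^2 + y^4 + y^6)·(1 + y^4 + y^8)·(1 + y); the count is [y^6].
(y + y^2 + y^4 + y^6) has coefficients 0,1,1,0,1,0,1 for degrees 0…6.
(1 + y^4 + y^8) has coefficients 1,0,0,0,1,0,0 for degrees 0…6.
Finally multiplying by (1 + y), the product of all factors after the first has coefficients 1,1,0,0,1,1,0 for degrees 0…6.
[y^6] = 1·1 + 1·1 + 1·0 + 1·1 = 3.

3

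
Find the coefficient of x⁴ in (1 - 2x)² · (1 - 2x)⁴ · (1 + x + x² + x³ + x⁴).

129

(1 - 2x)² has coefficients 1,-4,4 for degrees 0…2.
(1 - 2x)⁴ has coefficients 1,-8,24,-32,16 for degrees 0…4.
Finally multiplying by (1 + x + x² + x³ + x⁴), the product of all factors after the first has coefficients 1,-7,17,-15,1 for degrees 0…4.
[x⁴] = 1·1 − 4·(-15) + 4·17 = 129.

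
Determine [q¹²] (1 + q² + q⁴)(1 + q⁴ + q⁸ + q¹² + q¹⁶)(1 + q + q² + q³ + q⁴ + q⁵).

(1 + q² + q⁴) has coefficients 1,0,1,0,1 for degrees 0…4.
(1 + q⁴ + q⁸ + q¹² + q¹⁶) has coefficients 1,0,0,0,1,0,0,0,1,0,0,0,1 for degrees 0…12.
Finally multiplying by (1 + q + q² + q³ + q⁴ + q⁵), the product of all factors after the first has coefficients 1,1,1,1,2,2,1,1,2,2,1,1,2 for degrees 0…12.
[q¹²] = 1·2 + 1·1 + 1·2 = 5.

5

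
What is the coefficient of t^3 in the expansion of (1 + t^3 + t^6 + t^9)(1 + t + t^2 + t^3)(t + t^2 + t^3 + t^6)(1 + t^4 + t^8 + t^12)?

(1 + t^3 + t^6 + t^9) has coefficients 1,0,0,1 for degrees 0…3.
(1 + t + t^2 + t^3) has coefficients 1,1,1,1 for degrees 0…3.
Multiplying by (t + t^2 + t^3 + t^6) gives running coefficients 0,1,2,3 for degrees 0…3.
Finally multiplying by (1 + t^4 + t^8 + t^12), the product of all factors after the first has coefficients 0,1,2,3 for degrees 0…3.
[t^3] = 1·3 + 1·0 = 3.

3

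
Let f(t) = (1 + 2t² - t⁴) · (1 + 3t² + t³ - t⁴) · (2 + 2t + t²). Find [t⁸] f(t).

(1 + 2t² - t⁴) has coefficients 1,0,2,0,-1 for degrees 0…4.
(1 + 3t² + t³ - t⁴) has coefficients 1,0,3,1,-1,0,0,0,0 for degrees 0…8.
Finally multiplying by (2 + 2t + t²), the product of all factors after the first has coefficients 2,2,7,8,3,-1,-1,0,0 for degrees 0…8.
[t⁸] = 1·0 + 2·(-1) − 1·3 = -5.

-5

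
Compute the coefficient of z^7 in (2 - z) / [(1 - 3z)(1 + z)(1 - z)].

4100

Partial fractions give a closed form: a_n = (15/8)·3^n + (3/8)·(-1)^n + (-1/4)·1^n.
At n = 7: a_7 = 4100.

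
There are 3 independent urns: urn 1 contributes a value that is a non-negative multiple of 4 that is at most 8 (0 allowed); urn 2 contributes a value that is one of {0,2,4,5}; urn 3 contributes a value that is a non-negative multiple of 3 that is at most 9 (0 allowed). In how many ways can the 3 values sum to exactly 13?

4

The generating function for the choices is (1 + z^4 + z^8)·(1 + z^2 + z^4 + z^5)·(1 + z^3 + z^6 + z^9); the count is [z^13].
(1 + z^4 + z^8) has coefficients 1,0,0,0,1,0,0,0,1 for degrees 0…8.
(1 + z^2 + z^4 + z^5) has coefficients 1,0,1,0,1,1,0,0,0,0,0,0,0,0 for degrees 0…13.
Finally multiplying by (1 + z^3 + z^6 + z^9), the product of all factors after the first has coefficients 1,0,1,1,1,2,1,1,2,1,1,2,0,1 for degrees 0…13.
[z^13] = 1·1 + 1·1 + 1·2 = 4.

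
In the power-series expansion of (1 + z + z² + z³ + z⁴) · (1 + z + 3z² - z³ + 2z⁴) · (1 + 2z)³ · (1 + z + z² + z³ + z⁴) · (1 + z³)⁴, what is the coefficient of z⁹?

3052

(1 + z + z² + z³ + z⁴) has coefficients 1,1,1,1,1 for degrees 0…4.
(1 + z + 3z² - z³ + 2z⁴) has coefficients 1,1,3,-1,2,0,0,0,0,0 for degrees 0…9.
Multiplying by (1 + 2z)³ gives running coefficients 1,7,21,37,40,24,16,16,0,0 for degrees 0…9.
Multiplying by (1 + z + z² + z³ + z⁴) gives running coefficients 1,8,29,66,106,129,138,133,96,56 for degrees 0…9.
Finally multiplying by (1 + z³)⁴, the product of all factors after the first has coefficients 1,8,29,70,138,245,408,605,786,1008 for degrees 0…9.
[z⁹] = 1·1008 + 1·786 + 1·605 + 1·408 + 1·245 = 3052.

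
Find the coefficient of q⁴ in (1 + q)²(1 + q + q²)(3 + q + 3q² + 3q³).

27

(1 + q)² has coefficients 1,2,1 for degrees 0…2.
(1 + q + q²) has coefficients 1,1,1,0,0 for degrees 0…4.
Finally multiplying by (3 + q + 3q² + 3q³), the product of all factors after the first has coefficients 3,4,7,7,6 for degrees 0…4.
[q⁴] = 1·6 + 2·7 + 1·7 = 27.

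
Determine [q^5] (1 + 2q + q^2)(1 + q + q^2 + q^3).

(1 + 2q + q^2) has coefficients 1,2,1 for degrees 0…2.
(1 + q + q^2 + q^3) has coefficients 1,1,1,1,0,0 for degrees 0…5.
[q^5] = 1·0 + 2·0 + 1·1 = 1.

1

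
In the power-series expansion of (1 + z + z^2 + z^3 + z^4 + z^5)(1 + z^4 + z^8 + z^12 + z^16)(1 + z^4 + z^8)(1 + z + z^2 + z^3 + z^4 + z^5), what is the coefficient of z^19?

(1 + z + z^2 + z^3 + z^4 + z^5) has coefficients 1,1,1,1,1,1 for degrees 0…5.
(1 + z^4 + z^8 + z^12 + z^16) has coefficients 1,0,0,0,1,0,0,0,1,0,0,0,1,0,0,0,1,0,0,0 for degrees 0…19.
Multiplying by (1 + z^4 + z^8) gives running coefficients 1,0,0,0,2,0,0,0,3,0,0,0,3,0,0,0,3,0,0,0 for degrees 0…19.
Finally multiplying by (1 + z + z^2 + z^3 + z^4 + z^5), the product of all factors after the first has coefficients 1,1,1,1,3,3,2,2,5,5,3,3,6,6,3,3,6,6,3,3 for degrees 0…19.
[z^19] = 1·3 + 1·3 + 1·6 + 1·6 + 1·3 + 1·3 = 24.

24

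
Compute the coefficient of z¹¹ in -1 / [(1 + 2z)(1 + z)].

4095

Partial fractions give a closed form: a_n = (-2)·(-2)^n + (1)·(-1)^n.
At n = 11: a_11 = 4095.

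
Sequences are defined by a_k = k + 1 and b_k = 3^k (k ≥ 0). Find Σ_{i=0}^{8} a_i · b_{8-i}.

The convolution is the t^8 coefficient of A(t)B(t).
Σ = 1·6561 + 2·2187 + 3·729 + 4·243 + 5·81 + 6·27 + 7·9 + 8·3 + 9·1 = 14757.

14757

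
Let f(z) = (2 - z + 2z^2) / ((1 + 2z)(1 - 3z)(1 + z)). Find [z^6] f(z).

The denominator gives the recurrence a_n = 7a_(n−2) + 6a_(n−3) for n ≥ 3; the numerator fixes a_0 = 2, a_1 = -1, a_2 = 16.
Iterating: 2, -1, 16, 5, 106, 131, 772, so a_6 = 772.

772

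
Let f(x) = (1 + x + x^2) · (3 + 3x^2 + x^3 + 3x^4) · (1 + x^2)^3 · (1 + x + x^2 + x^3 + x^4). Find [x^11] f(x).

99

(1 + x + x^2) has coefficients 1,1,1 for degrees 0…2.
(3 + 3x^2 + x^3 + 3x^4) has coefficients 3,0,3,1,3,0,0,0,0,0,0,0 for degrees 0…11.
Multiplying by (1 + x^2)^3 gives running coefficients 3,0,12,1,21,3,21,3,12,1,3,0 for degrees 0…11.
Finally multiplying by (1 + x + x^2 + x^3 + x^4), the product of all factors after the first has coefficients 3,3,15,16,37,37,58,49,60,40,40,19 for degrees 0…11.
[x^11] = 1·19 + 1·40 + 1·40 = 99.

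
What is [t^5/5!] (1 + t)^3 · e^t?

136

The EGF product rule gives c_5 = Σ_{k_1+k_2=5} C(5; k_1,k_2) · ∏ g_i(k_i), where (1+t)^3 gives the falling factorial (3)_k; e^t gives (1)^k.
g_1(k) for k = 0…5: 1, 3, 6, 6, 0, 0.
g_2(k) for k = 0…5: 1, 1, 1, 1, 1, 1.
c_5 = Σ_k C(5,k)·g_1(k)·g_2(5−k) = 1·1·1 + 5·3·1 + 10·6·1 + 10·6·1 = 1 + 15 + 60 + 60 = 136.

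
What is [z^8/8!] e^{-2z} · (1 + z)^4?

1536

The EGF product rule gives c_8 = Σ_{k_1+k_2=8} C(8; k_1,k_2) · ∏ g_i(k_i), where e^{-2z} gives (-2)^k; (1+z)^4 gives the falling factorial (4)_k.
g_1(k) for k = 0…8: 1, -2, 4, -8, 16, -32, 64, -128, 256.
g_2(k) for k = 0…8: 1, 4, 12, 24, 24, 0, 0, 0, 0.
c_8 = Σ_k C(8,k)·g_1(k)·g_2(8−k) = 70·16·24 + 56·(-32)·24 + 28·64·12 + 8·(-128)·4 + 1·256·1 = 26880 − 43008 + 21504 − 4096 + 256 = 1536.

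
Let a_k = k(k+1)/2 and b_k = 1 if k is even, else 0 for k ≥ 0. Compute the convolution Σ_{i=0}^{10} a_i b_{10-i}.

This is [x^10] in the product of the two ordinary generating functions.
Σ = 0·1 + 1·0 + 3·1 + 6·0 + 10·1 + 15·0 + 21·1 + 28·0 + 36·1 + 45·0 + 55·1 = 125.

125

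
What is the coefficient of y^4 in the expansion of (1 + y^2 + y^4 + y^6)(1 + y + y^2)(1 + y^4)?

3

(1 + y^2 + y^4 + y^6) has coefficients 1,0,1,0,1 for degrees 0…4.
(1 + y + y^2) has coefficients 1,1,1,0,0 for degrees 0…4.
Finally multiplying by (1 + y^4), the product of all factors after the first has coefficients 1,1,1,0,1 for degrees 0…4.
[y^4] = 1·1 + 1·1 + 1·1 = 3.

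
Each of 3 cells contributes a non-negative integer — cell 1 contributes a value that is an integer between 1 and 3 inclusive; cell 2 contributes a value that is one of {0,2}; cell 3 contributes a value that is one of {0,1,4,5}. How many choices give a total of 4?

3

The generating function for the choices is (q + q² + q³)·(1 + q²)·(1 + q + q⁴ + q⁵); the count is [q⁴].
(q + q² + q³) has coefficients 0,1,1,1 for degrees 0…3.
(1 + q²) has coefficients 1,0,1,0,0 for degrees 0…4.
Finally multiplying by (1 + q + q⁴ + q⁵), the product of all factors after the first has coefficients 1,1,1,1,1 for degrees 0…4.
[q⁴] = 1·1 + 1·1 + 1·1 = 3.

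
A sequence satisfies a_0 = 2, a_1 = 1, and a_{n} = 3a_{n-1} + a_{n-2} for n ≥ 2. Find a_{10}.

The ordinary generating function has denominator 1 - 3x - x^2.
Iterating the recurrence: a_0,…,a_{10} = 2, 1, 5, 16, 53, 175, 578, 1909, 6305, 20824, 68777.

68777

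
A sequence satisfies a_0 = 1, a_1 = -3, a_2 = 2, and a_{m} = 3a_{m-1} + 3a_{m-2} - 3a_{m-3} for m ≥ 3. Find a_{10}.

The ordinary generating function has denominator 1 - 3t - 3t^2 + 3t^3.
Iterating the recurrence: a_0,…,a_{10} = 1, -3, 2, -6, -3, -33, -90, -360, -1251, -4563, -16362.

-16362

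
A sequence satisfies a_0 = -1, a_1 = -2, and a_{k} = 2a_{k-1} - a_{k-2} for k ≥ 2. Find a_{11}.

The ordinary generating function has denominator 1 - 2y + y^2.
Iterating the recurrence: a_0,…,a_{11} = -1, -2, -3, -4, -5, -6, -7, -8, -9, -10, -11, -12.

-12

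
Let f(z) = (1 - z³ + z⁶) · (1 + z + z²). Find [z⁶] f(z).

(1 - z³ + z⁶) has coefficients 1,0,0,-1,0,0,1 for degrees 0…6.
(1 + z + z²) has coefficients 1,1,1,0,0,0,0 for degrees 0…6.
[z⁶] = 1·0 − 1·0 + 1·1 = 1.

1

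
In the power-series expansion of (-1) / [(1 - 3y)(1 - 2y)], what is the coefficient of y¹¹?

Partial fractions give a closed form: a_n = (-3)·3^n + (2)·2^n.
At n = 11: a_11 = -527345.

-527345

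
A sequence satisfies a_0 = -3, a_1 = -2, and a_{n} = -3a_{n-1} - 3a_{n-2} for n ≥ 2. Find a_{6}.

The ordinary generating function has denominator 1 + 3y + 3y^2.
Iterating the recurrence: a_0,…,a_{6} = -3, -2, 15, -39, 72, -99, 81.

81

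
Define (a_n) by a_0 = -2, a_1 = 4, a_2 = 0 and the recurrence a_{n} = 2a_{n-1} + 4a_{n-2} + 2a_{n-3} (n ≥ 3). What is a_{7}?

The ordinary generating function has denominator 1 - 2y - 4y^2 - 2y^3.
Iterating the recurrence: a_0,…,a_{7} = -2, 4, 0, 12, 32, 112, 376, 1264.

1264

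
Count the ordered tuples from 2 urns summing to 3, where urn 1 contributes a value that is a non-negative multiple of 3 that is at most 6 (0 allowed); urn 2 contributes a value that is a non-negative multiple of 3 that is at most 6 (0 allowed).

The generating function for the choices is (1 + z³ + z⁶)·(1 + z³ + z⁶); the count is [z³].
(1 + z³ + z⁶) has coefficients 1,0,0,1 for degrees 0…3.
(1 + z³ + z⁶) has coefficients 1,0,0,1 for degrees 0…3.
[z³] = 1·1 + 1·1 = 2.

2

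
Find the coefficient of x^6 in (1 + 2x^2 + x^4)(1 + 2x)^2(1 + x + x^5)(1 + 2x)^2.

136

(1 + 2x^2 + x^4) has coefficients 1,0,2,0,1 for degrees 0…4.
(1 + 2x)^2 has coefficients 1,4,4,0,0,0,0 for degrees 0…6.
Multiplying by (1 + x + x^5) gives running coefficients 1,5,8,4,0,1,4 for degrees 0…6.
Finally multiplying by (1 + 2x)^2, the product of all factors after the first has coefficients 1,9,32,56,48,17,8 for degrees 0…6.
[x^6] = 1·8 + 2·48 + 1·32 = 136.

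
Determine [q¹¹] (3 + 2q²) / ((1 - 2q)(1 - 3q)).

The denominator gives the recurrence a_n = 5a_(n−1) − 6a_(n−2) for n ≥ 3; the numerator fixes a_0 = 3, a_1 = 15, a_2 = 59.
Iterating: 3, 15, 59, 205, 671, 2125, 6599, 20245, 61631, 186685, 563639, 1698085, so a_11 = 1698085.

1698085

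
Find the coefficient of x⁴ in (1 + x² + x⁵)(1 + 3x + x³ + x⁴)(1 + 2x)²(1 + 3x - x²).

64

(1 + x² + x⁵) has coefficients 1,0,1,0,0 for degrees 0…4.
(1 + 3x + x³ + x⁴) has coefficients 1,3,0,1,1 for degrees 0…4.
Multiplying by (1 + 2x)² gives running coefficients 1,7,16,13,5 for degrees 0…4.
Finally multiplying by (1 + 3x - x²), the product of all factors after the first has coefficients 1,10,36,54,28 for degrees 0…4.
[x⁴] = 1·28 + 1·36 = 64.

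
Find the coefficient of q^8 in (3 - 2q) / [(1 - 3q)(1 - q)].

The denominator gives the recurrence a_n = 4a_(n−1) − 3a_(n−2) for n ≥ 3; the numerator fixes a_0 = 3, a_1 = 10, a_2 = 31.
Iterating: 3, 10, 31, 94, 283, 850, 2551, 7654, 22963, so a_8 = 22963.

22963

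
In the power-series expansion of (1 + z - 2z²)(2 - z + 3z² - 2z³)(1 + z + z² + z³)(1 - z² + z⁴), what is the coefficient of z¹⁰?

(1 + z - 2z²) has coefficients 1,1,-2 for degrees 0…2.
(2 - z + 3z² - 2z³) has coefficients 2,-1,3,-2,0,0,0,0,0,0,0 for degrees 0…10.
Multiplying by (1 + z + z² + z³) gives running coefficients 2,1,4,2,0,1,-2,0,0,0,0 for degrees 0…10.
Finally multiplying by (1 - z² + z⁴), the product of all factors after the first has coefficients 2,1,2,1,-2,0,2,1,2,1,-2 for degrees 0…10.
[z¹⁰] = 1·(-2) + 1·1 − 2·2 = -5.

-5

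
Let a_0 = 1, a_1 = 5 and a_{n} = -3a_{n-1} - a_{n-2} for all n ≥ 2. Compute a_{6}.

The ordinary generating function has denominator 1 + 3z + z^2.
Iterating the recurrence: a_0,…,a_{6} = 1, 5, -16, 43, -113, 296, -775.

-775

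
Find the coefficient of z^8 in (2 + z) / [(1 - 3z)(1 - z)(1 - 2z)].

The denominator gives the recurrence a_n = 6a_(n−1) − 11a_(n−2) + 6a_(n−3) for n ≥ 3; the numerator fixes a_0 = 2, a_1 = 13, a_2 = 56.
Iterating: 2, 13, 56, 205, 692, 2233, 7016, 21685, 66332, so a_8 = 66332.

66332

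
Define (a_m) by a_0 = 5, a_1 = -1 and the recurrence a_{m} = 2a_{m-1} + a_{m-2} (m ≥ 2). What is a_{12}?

The ordinary generating function has denominator 1 - 2y - y^2.
Iterating the recurrence: a_0,…,a_{12} = 5, -1, 3, 5, 13, 31, 75, 181, 437, 1055, 2547, 6149, 14845.

14845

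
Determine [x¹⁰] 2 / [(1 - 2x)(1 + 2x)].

2048

Partial fractions give a closed form: a_n = (1)·2^n + (1)·(-2)^n.
At n = 10: a_10 = 2048.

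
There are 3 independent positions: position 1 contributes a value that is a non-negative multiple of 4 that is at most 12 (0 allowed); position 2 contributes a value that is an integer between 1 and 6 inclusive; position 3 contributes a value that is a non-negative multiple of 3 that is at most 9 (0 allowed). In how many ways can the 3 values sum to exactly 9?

The generating function for the choices is (1 + z^4 + z^8 + z^12)·(z + z^2 + z^3 + z^4 + z^5 + z^6)·(1 + z^3 + z^6 + z^9); the count is [z^9].
(1 + z^4 + z^8 + z^12) has coefficients 1,0,0,0,1,0,0,0,1,0 for degrees 0…9.
(z + z^2 + z^3 + z^4 + z^5 + z^6) has coefficients 0,1,1,1,1,1,1,0,0,0 for degrees 0…9.
Finally multiplying by (1 + z^3 + z^6 + z^9), the product of all factors after the first has coefficients 0,1,1,1,2,2,2,2,2,2 for degrees 0…9.
[z^9] = 1·2 + 1·2 + 1·1 = 5.

5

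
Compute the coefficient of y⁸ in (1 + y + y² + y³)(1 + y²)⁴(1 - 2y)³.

-15

(1 + y + y² + y³) has coefficients 1,1,1,1 for degrees 0…3.
(1 + y²)⁴ has coefficients 1,0,4,0,6,0,4,0,1 for degrees 0…8.
Finally multiplying by (1 - 2y)³, the product of all factors after the first has coefficients 1,-6,16,-32,54,-68,76,-72,49 for degrees 0…8.
[y⁸] = 1·49 + 1·(-72) + 1·76 + 1·(-68) = -15.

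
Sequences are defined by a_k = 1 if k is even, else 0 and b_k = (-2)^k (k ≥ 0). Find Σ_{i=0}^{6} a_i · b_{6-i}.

The convolution is the x^6 coefficient of A(x)B(x).
Σ = 1·64 + 0·(-32) + 1·16 + 0·(-8) + 1·4 + 0·(-2) + 1·1 = 85.

85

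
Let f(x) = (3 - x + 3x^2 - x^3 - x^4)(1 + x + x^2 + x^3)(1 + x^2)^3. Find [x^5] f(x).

(3 - x + 3x^2 - x^3 - x^4) has coefficients 3,-1,3,-1,-1 for degrees 0…4.
(1 + x + x^2 + x^3) has coefficients 1,1,1,1,0,0 for degrees 0…5.
Finally multiplying by (1 + x^2)^3, the product of all factors after the first has coefficients 1,1,4,4,6,6 for degrees 0…5.
[x^5] = 3·6 − 1·6 + 3·4 − 1·4 − 1·1 = 19.

19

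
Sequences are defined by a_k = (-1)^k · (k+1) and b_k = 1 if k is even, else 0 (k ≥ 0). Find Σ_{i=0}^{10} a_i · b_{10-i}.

This is [x^10] in the product of the two ordinary generating functions.
Σ = 1·1 − 2·0 + 3·1 − 4·0 + 5·1 − 6·0 + 7·1 − 8·0 + 9·1 − 10·0 + 11·1 = 36.

36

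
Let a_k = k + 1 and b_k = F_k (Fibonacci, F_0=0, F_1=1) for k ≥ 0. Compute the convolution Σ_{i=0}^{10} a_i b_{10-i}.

Write out a_i and b_{10-i} for i = 0,…,10 and sum the products.
Σ = 1·55 + 2·34 + 3·21 + 4·13 + 5·8 + 6·5 + 7·3 + 8·2 + 9·1 + 10·1 + 11·0 = 364.

364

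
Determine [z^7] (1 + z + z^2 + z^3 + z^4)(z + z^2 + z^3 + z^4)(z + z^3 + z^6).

8

(1 + z + z^2 + z^3 + z^4) has coefficients 1,1,1,1,1 for degrees 0…4.
(z + z^2 + z^3 + z^4) has coefficients 0,1,1,1,1,0,0,0 for degrees 0…7.
Finally multiplying by (z + z^3 + z^6), the product of all factors after the first has coefficients 0,0,1,1,2,2,1,2 for degrees 0…7.
[z^7] = 1·2 + 1·1 + 1·2 + 1·2 + 1·1 = 8.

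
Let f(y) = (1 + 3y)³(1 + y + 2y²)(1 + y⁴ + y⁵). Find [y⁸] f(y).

153

(1 + 3y)³ has coefficients 1,9,27,27 for degrees 0…3.
(1 + y + 2y²) has coefficients 1,1,2,0,0,0,0,0,0 for degrees 0…8.
Finally multiplying by (1 + y⁴ + y⁵), the product of all factors after the first has coefficients 1,1,2,0,1,2,3,2,0 for degrees 0…8.
[y⁸] = 1·0 + 9·2 + 27·3 + 27·2 = 153.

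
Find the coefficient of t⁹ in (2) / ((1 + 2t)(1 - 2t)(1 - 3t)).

69630

Partial fractions give a closed form: a_n = (2/5)·(-2)^n + (-2)·2^n + (18/5)·3^n.
At n = 9: a_9 = 69630.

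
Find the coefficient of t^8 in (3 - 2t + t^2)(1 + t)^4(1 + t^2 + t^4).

2

(3 - 2t + t^2) has coefficients 3,-2,1 for degrees 0…2.
(1 + t)^4 has coefficients 1,4,6,4,1,0,0,0,0 for degrees 0…8.
Finally multiplying by (1 + t^2 + t^4), the product of all factors after the first has coefficients 1,4,7,8,8,8,7,4,1 for degrees 0…8.
[t^8] = 3·1 − 2·4 + 1·7 = 2.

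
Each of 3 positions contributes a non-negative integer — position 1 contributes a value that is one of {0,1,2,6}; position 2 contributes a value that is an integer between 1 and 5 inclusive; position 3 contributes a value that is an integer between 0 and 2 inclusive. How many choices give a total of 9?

4

The generating function for the choices is (1 + x + x² + x⁶)·(x + x² + x³ + x⁴ + x⁵)·(1 + x + x²); the count is [x⁹].
(1 + x + x² + x⁶) has coefficients 1,1,1,0,0,0,1 for degrees 0…6.
(x + x² + x³ + x⁴ + x⁵) has coefficients 0,1,1,1,1,1,0,0,0,0 for degrees 0…9.
Finally multiplying by (1 + x + x²), the product of all factors after the first has coefficients 0,1,2,3,3,3,2,1,0,0 for degrees 0…9.
[x⁹] = 1·0 + 1·0 + 1·1 + 1·3 = 4.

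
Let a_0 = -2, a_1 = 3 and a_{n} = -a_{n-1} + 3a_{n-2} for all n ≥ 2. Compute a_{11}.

15003

The ordinary generating function has denominator 1 + z - 3z^2.
Iterating the recurrence: a_0,…,a_{11} = -2, 3, -9, 18, -45, 99, -234, 531, -1233, 2826, -6525, 15003.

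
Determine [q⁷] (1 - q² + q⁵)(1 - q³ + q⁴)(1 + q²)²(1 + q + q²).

3

(1 - q² + q⁵) has coefficients 1,0,-1,0,0,1 for degrees 0…5.
(1 - q³ + q⁴) has coefficients 1,0,0,-1,1,0,0,0 for degrees 0…7.
Multiplying by (1 + q²)² gives running coefficients 1,0,2,-1,2,-2,2,-1 for degrees 0…7.
Finally multiplying by (1 + q + q²), the product of all factors after the first has coefficients 1,1,3,1,3,-1,2,-1 for degrees 0…7.
[q⁷] = 1·(-1) − 1·(-1) + 1·3 = 3.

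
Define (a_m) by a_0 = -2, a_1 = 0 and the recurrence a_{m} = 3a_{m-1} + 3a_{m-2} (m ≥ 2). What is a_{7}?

-3888

The ordinary generating function has denominator 1 - 3x - 3x^2.
Iterating the recurrence: a_0,…,a_{7} = -2, 0, -6, -18, -72, -270, -1026, -3888.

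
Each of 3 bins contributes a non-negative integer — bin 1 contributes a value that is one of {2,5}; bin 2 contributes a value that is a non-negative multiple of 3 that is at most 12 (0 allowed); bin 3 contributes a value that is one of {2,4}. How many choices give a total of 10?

The generating function for the choices is (z^2 + z^5)·(1 + z^3 + z^6 + z^9 + z^12)·(z^2 + z^4); the count is [z^10].
(z^2 + z^5) has coefficients 0,0,1,0,0,1 for degrees 0…5.
(1 + z^3 + z^6 + z^9 + z^12) has coefficients 1,0,0,1,0,0,1,0,0,1,0 for degrees 0…10.
Finally multiplying by (z^2 + z^4), the product of all factors after the first has coefficients 0,0,1,0,1,1,0,1,1,0,1 for degrees 0…10.
[z^10] = 1·1 + 1·1 = 2.

2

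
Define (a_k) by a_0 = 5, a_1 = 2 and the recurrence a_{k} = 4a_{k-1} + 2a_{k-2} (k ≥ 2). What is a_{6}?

6728

The ordinary generating function has denominator 1 - 4q - 2q^2.
Iterating the recurrence: a_0,…,a_{6} = 5, 2, 18, 76, 340, 1512, 6728.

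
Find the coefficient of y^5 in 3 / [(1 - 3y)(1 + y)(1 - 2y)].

Partial fractions give a closed form: a_n = (27/4)·3^n + (1/4)·(-1)^n + (-4)·2^n.
At n = 5: a_5 = 1512.

1512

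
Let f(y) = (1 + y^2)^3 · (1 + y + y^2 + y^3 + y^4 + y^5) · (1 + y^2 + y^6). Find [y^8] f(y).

(1 + y^2)^3 has coefficients 1,0,3,0,3,0,1 for degrees 0…6.
(1 + y + y^2 + y^3 + y^4 + y^5) has coefficients 1,1,1,1,1,1,0,0,0 for degrees 0…8.
Finally multiplying by (1 + y^2 + y^6), the product of all factors after the first has coefficients 1,1,2,2,2,2,2,2,1 for degrees 0…8.
[y^8] = 1·1 + 3·2 + 3·2 + 1·2 = 15.

15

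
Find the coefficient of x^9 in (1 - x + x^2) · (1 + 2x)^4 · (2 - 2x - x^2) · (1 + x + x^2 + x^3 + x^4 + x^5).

-105

(1 - x + x^2) has coefficients 1,-1,1 for degrees 0…2.
(1 + 2x)^4 has coefficients 1,8,24,32,16,0,0,0,0,0 for degrees 0…9.
Multiplying by (2 - 2x - x^2) gives running coefficients 2,14,31,8,-56,-64,-16,0,0,0 for degrees 0…9.
Finally multiplying by (1 + x + x^2 + x^3 + x^4 + x^5), the product of all factors after the first has coefficients 2,16,47,55,-1,-65,-83,-97,-128,-136 for degrees 0…9.
[x^9] = 1·(-136) − 1·(-128) + 1·(-97) = -105.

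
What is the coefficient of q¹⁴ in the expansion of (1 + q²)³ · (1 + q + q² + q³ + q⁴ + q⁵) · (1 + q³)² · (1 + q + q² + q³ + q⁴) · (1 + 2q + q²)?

333

(1 + q²)³ has coefficients 1,0,3,0,3,0,1 for degrees 0…6.
(1 + q + q² + q³ + q⁴ + q⁵) has coefficients 1,1,1,1,1,1,0,0,0,0,0,0,0,0,0 for degrees 0…14.
Multiplying by (1 + q³)² gives running coefficients 1,1,1,3,3,3,3,3,3,1,1,1,0,0,0 for degrees 0…14.
Multiplying by (1 + q + q² + q³ + q⁴) gives running coefficients 1,2,3,6,9,11,13,15,15,13,11,9,6,3,2 for degrees 0…14.
Finally multiplying by (1 + 2q + q²), the product of all factors after the first has coefficients 1,4,8,14,24,35,44,52,58,58,52,44,35,24,14 for degrees 0…14.
[q¹⁴] = 1·14 + 3·35 + 3·52 + 1·58 = 333.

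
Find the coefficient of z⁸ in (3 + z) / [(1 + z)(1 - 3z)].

16403

Partial fractions give a closed form: a_n = (1/2)·(-1)^n + (5/2)·3^n.
At n = 8: a_8 = 16403.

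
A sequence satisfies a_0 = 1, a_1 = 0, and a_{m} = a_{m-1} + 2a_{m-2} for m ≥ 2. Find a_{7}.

The ordinary generating function has denominator 1 - z - 2z^2.
Iterating the recurrence: a_0,…,a_{7} = 1, 0, 2, 2, 6, 10, 22, 42.

42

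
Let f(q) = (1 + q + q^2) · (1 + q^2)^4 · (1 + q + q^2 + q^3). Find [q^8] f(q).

(1 + q + q^2) has coefficients 1,1,1 for degrees 0…2.
(1 + q^2)^4 has coefficients 1,0,4,0,6,0,4,0,1 for degrees 0…8.
Finally multiplying by (1 + q + q^2 + q^3), the product of all factors after the first has coefficients 1,1,5,5,10,10,10,10,5 for degrees 0…8.
[q^8] = 1·5 + 1·10 + 1·10 = 25.

25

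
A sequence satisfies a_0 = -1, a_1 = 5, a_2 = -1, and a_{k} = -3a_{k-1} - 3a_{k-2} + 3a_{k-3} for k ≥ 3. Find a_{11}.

10017

The ordinary generating function has denominator 1 + 3t + 3t^2 - 3t^3.
Iterating the recurrence: a_0,…,a_{11} = -1, 5, -1, -15, 63, -147, 207, 9, -1089, 3861, -8289, 10017.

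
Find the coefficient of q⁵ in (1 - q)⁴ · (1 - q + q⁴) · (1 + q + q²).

-9

(1 - q)⁴ has coefficients 1,-4,6,-4,1 for degrees 0…4.
(1 - q + q⁴) has coefficients 1,-1,0,0,1,0 for degrees 0…5.
Finally multiplying by (1 + q + q²), the product of all factors after the first has coefficients 1,0,0,-1,1,1 for degrees 0…5.
[q⁵] = 1·1 − 4·1 + 6·(-1) − 4·0 + 1·0 = -9.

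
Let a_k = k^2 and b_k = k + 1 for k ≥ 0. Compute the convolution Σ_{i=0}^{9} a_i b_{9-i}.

825

Write out a_i and b_{9-i} for i = 0,…,9 and sum the products.
Σ = 0·10 + 1·9 + 4·8 + 9·7 + 16·6 + 25·5 + 36·4 + 49·3 + 64·2 + 81·1 = 825.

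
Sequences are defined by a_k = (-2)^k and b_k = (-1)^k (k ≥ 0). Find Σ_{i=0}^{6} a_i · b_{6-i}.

127

Write out a_i and b_{6-i} for i = 0,…,6 and sum the products.
Σ = 1·1 − 2·(-1) + 4·1 − 8·(-1) + 16·1 − 32·(-1) + 64·1 = 127.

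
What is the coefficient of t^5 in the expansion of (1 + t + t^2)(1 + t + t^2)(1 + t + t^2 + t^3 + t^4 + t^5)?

(1 + t + t^2) has coefficients 1,1,1 for degrees 0…2.
(1 + t + t^2) has coefficients 1,1,1,0,0,0 for degrees 0…5.
Finally multiplying by (1 + t + t^2 + t^3 + t^4 + t^5), the product of all factors after the first has coefficients 1,2,3,3,3,3 for degrees 0…5.
[t^5] = 1·3 + 1·3 + 1·3 = 9.

9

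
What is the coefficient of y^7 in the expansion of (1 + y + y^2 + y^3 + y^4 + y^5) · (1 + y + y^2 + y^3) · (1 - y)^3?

(1 + y + y^2 + y^3 + y^4 + y^5) has coefficients 1,1,1,1,1,1 for degrees 0…5.
(1 + y + y^2 + y^3) has coefficients 1,1,1,1,0,0,0,0 for degrees 0…7.
Finally multiplying by (1 - y)^3, the product of all factors after the first has coefficients 1,-2,1,0,-1,2,-1,0 for degrees 0…7.
[y^7] = 1·0 + 1·(-1) + 1·2 + 1·(-1) + 1·0 + 1·1 = 1.

1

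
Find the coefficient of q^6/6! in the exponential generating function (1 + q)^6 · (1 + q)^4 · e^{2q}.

955264

The EGF product rule gives c_6 = Σ_{k_1+k_2+k_3=6} C(6; k_1,k_2,k_3) · ∏ g_i(k_i), where (1+q)^6 gives the falling factorial (6)_k; (1+q)^4 gives the falling factorial (4)_k; e^{2q} gives (2)^k.
g_1(k) for k = 0…6: 1, 6, 30, 120, 360, 720, 720.
g_2(k) for k = 0…6: 1, 4, 12, 24, 24, 0, 0.
g_3(k) for k = 0…6: 1, 2, 4, 8, 16, 32, 64.
First combine the last two factors: h(k) = Σ_j C(k,j)·g_2(j)·g_3(k−j) for k = 0…6: 1, 6, 32, 152, 648, 2512, 8992.
c_6 = Σ_k C(6,k)·g_1(k)·h(6−k) = 1·1·8992 + 6·6·2512 + 15·30·648 + 20·120·152 + 15·360·32 + 6·720·6 + 1·720·1 = 8992 + 90432 + 291600 + 364800 + 172800 + 25920 + 720 = 955264.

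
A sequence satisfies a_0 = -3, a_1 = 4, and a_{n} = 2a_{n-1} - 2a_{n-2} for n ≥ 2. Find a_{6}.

-56

The ordinary generating function has denominator 1 - 2y + 2y^2.
Iterating the recurrence: a_0,…,a_{6} = -3, 4, 14, 20, 12, -16, -56.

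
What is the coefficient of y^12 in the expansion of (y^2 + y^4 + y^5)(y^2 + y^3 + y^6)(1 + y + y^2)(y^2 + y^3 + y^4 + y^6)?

(y^2 + y^4 + y^5) has coefficients 0,0,1,0,1,1 for degrees 0…5.
(y^2 + y^3 + y^6) has coefficients 0,0,1,1,0,0,1,0,0,0,0,0,0 for degrees 0…12.
Multiplying by (1 + y + y^2) gives running coefficients 0,0,1,2,2,1,1,1,1,0,0,0,0 for degrees 0…12.
Finally multiplying by (y^2 + y^3 + y^4 + y^6), the product of all factors after the first has coefficients 0,0,0,0,1,3,5,5,5,5,5,3,2 for degrees 0…12.
[y^12] = 1·5 + 1·5 + 1·5 = 15.

15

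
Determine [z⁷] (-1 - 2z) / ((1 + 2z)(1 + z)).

1

Partial fractions give a closed form: a_n = (-1)·(-1)^n.
At n = 7: a_7 = 1.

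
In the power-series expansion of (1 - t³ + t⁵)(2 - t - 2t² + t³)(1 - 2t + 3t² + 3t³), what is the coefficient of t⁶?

-10

(1 - t³ + t⁵) has coefficients 1,0,0,-1,0,1 for degrees 0…5.
(2 - t - 2t² + t³) has coefficients 2,-1,-2,1,0,0,0 for degrees 0…6.
Finally multiplying by (1 - 2t + 3t² + 3t³), the product of all factors after the first has coefficients 2,-5,6,8,-11,-3,3 for degrees 0…6.
[t⁶] = 1·3 − 1·8 + 1·(-5) = -10.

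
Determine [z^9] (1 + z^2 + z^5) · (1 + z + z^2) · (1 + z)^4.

(1 + z^2 + z^5) has coefficients 1,0,1,0,0,1 for degrees 0…5.
(1 + z + z^2) has coefficients 1,1,1,0,0,0,0,0,0,0 for degrees 0…9.
Finally multiplying by (1 + z)^4, the product of all factors after the first has coefficients 1,5,11,14,11,5,1,0,0,0 for degrees 0…9.
[z^9] = 1·0 + 1·0 + 1·11 = 11.

11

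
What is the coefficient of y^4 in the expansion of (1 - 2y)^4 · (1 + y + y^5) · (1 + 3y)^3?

155

(1 - 2y)^4 has coefficients 1,-8,24,-32,16 for degrees 0…4.
(1 + y + y^5) has coefficients 1,1,0,0,0 for degrees 0…4.
Finally multiplying by (1 + 3y)^3, the product of all factors after the first has coefficients 1,10,36,54,27 for degrees 0…4.
[y^4] = 1·27 − 8·54 + 24·36 − 32·10 + 16·1 = 155.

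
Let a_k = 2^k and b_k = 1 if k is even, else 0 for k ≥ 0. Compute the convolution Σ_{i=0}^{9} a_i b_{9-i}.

The convolution is the t^9 coefficient of A(t)B(t).
Σ = 1·0 + 2·1 + 4·0 + 8·1 + 16·0 + 32·1 + 64·0 + 128·1 + 256·0 + 512·1 = 682.

682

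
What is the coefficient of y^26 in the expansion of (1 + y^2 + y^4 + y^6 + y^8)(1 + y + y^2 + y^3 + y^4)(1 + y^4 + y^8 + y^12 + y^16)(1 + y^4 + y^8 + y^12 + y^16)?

(1 + y^2 + y^4 + y^6 + y^8) has coefficients 1,0,1,0,1,0,1,0,1 for degrees 0…8.
(1 + y + y^2 + y^3 + y^4) has coefficients 1,1,1,1,1,0,0,0,0,0,0,0,0,0,0,0,0,0,0,0,0,0,0,0,0,0,0 for degrees 0…26.
Multiplying by (1 + y^4 + y^8 + y^12 + y^16) gives running coefficients 1,1,1,1,2,1,1,1,2,1,1,1,2,1,1,1,2,1,1,1,1,0,0,0,0,0,0 for degrees 0…26.
Finally multiplying by (1 + y^4 + y^8 + y^12 + y^16), the product of all factors after the first has coefficients 1,1,1,1,3,2,2,2,5,3,3,3,7,4,4,4,9,5,5,5,9,4,4,4,7,3,3 for degrees 0…26.
[y^26] = 1·3 + 1·7 + 1·4 + 1·9 + 1·5 = 28.

28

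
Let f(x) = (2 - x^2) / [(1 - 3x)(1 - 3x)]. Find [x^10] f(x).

1240029

The denominator gives the recurrence a_n = 6a_(n−1) − 9a_(n−2) for n ≥ 3; the numerator fixes a_0 = 2, a_1 = 12, a_2 = 53.
Iterating: 2, 12, 53, 210, 783, 2808, 9801, 33534, 112995, 376164, 1240029, so a_10 = 1240029.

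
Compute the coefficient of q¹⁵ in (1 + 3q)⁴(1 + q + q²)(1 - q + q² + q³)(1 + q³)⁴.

(1 + 3q)⁴ has coefficients 1,12,54,108,81 for degrees 0…4.
(1 + q + q²) has coefficients 1,1,1,0,0,0,0,0,0,0,0,0,0,0,0,0 for degrees 0…15.
Multiplying by (1 - q + q² + q³) gives running coefficients 1,0,1,1,2,1,0,0,0,0,0,0,0,0,0,0 for degrees 0…15.
Finally multiplying by (1 + q³)⁴, the product of all factors after the first has coefficients 1,0,1,5,2,5,10,8,10,10,12,10,5,8,5,1 for degrees 0…15.
[q¹⁵] = 1·1 + 12·5 + 54·8 + 108·5 + 81·10 = 1843.

1843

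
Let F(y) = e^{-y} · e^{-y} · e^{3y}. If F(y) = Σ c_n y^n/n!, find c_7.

The EGF product rule gives c_7 = Σ_{k_1+k_2+k_3=7} C(7; k_1,k_2,k_3) · ∏ g_i(k_i), where e^{-y} gives (-1)^k; e^{-y} gives (-1)^k; e^{3y} gives (3)^k.
g_1(k) for k = 0…7: 1, -1, 1, -1, 1, -1, 1, -1.
g_2(k) for k = 0…7: 1, -1, 1, -1, 1, -1, 1, -1.
g_3(k) for k = 0…7: 1, 3, 9, 27, 81, 243, 729, 2187.
First combine the last two factors: h(k) = Σ_j C(k,j)·g_2(j)·g_3(k−j) for k = 0…7: 1, 2, 4, 8, 16, 32, 64, 128.
c_7 = Σ_k C(7,k)·g_1(k)·h(7−k) = 1·1·128 + 7·(-1)·64 + 21·1·32 + 35·(-1)·16 + 35·1·8 + 21·(-1)·4 + 7·1·2 + 1·(-1)·1 = 128 − 448 + 672 − 560 + 280 − 84 + 14 − 1 = 1.

1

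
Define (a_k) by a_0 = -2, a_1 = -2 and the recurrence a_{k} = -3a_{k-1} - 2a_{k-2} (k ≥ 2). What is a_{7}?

-506

The ordinary generating function has denominator 1 + 3x + 2x^2.
Iterating the recurrence: a_0,…,a_{7} = -2, -2, 10, -26, 58, -122, 250, -506.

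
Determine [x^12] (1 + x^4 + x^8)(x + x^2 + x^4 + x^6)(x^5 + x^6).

(1 + x^4 + x^8) has coefficients 1,0,0,0,1,0,0,0,1 for degrees 0…8.
(x + x^2 + x^4 + x^6) has coefficients 0,1,1,0,1,0,1,0,0,0,0,0,0 for degrees 0…12.
Finally multiplying by (x^5 + x^6), the product of all factors after the first has coefficients 0,0,0,0,0,0,1,2,1,1,1,1,1 for degrees 0…12.
[x^12] = 1·1 + 1·1 + 1·0 = 2.

2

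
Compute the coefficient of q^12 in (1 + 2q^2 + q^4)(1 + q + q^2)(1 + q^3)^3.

(1 + 2q^2 + q^4) has coefficients 1,0,2,0,1 for degrees 0…4.
(1 + q + q^2) has coefficients 1,1,1,0,0,0,0,0,0,0,0,0,0 for degrees 0…12.
Finally multiplying by (1 + q^3)^3, the product of all factors after the first has coefficients 1,1,1,3,3,3,3,3,3,1,1,1,0 for degrees 0…12.
[q^12] = 1·0 + 2·1 + 1·3 = 5.

5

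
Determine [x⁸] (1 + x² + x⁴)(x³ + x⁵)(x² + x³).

2

(1 + x² + x⁴) has coefficients 1,0,1,0,1 for degrees 0…4.
(x³ + x⁵) has coefficients 0,0,0,1,0,1,0,0,0 for degrees 0…8.
Finally multiplying by (x² + x³), the product of all factors after the first has coefficients 0,0,0,0,0,1,1,1,1 for degrees 0…8.
[x⁸] = 1·1 + 1·1 + 1·0 = 2.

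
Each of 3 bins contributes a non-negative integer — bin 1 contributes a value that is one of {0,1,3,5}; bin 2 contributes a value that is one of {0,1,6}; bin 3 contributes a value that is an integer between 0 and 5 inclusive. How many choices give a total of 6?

The generating function for the choices is (1 + y + y³ + y⁵)·(1 + y + y⁶)·(1 + y + y² + y³ + y⁴ + y⁵); the count is [y⁶].
(1 + y + y³ + y⁵) has coefficients 1,1,0,1,0,1 for degrees 0…5.
(1 + y + y⁶) has coefficients 1,1,0,0,0,0,1 for degrees 0…6.
Finally multiplying by (1 + y + y² + y³ + y⁴ + y⁵), the product of all factors after the first has coefficients 1,2,2,2,2,2,2 for degrees 0…6.
[y⁶] = 1·2 + 1·2 + 1·2 + 1·2 = 8.

8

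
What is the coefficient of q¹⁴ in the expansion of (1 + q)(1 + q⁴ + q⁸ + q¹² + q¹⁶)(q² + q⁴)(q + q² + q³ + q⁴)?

4

(1 + q) has coefficients 1,1 for degrees 0…1.
(1 + q⁴ + q⁸ + q¹² + q¹⁶) has coefficients 1,0,0,0,1,0,0,0,1,0,0,0,1,0,0 for degrees 0…14.
Multiplying by (q² + q⁴) gives running coefficients 0,0,1,0,1,0,1,0,1,0,1,0,1,0,1 for degrees 0…14.
Finally multiplying by (q + q² + q³ + q⁴), the product of all factors after the first has coefficients 0,0,0,1,1,2,2,2,2,2,2,2,2,2,2 for degrees 0…14.
[q¹⁴] = 1·2 + 1·2 = 4.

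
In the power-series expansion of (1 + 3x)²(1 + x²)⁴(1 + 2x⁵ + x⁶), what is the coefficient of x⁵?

38

(1 + 3x)² has coefficients 1,6,9 for degrees 0…2.
(1 + x²)⁴ has coefficients 1,0,4,0,6,0 for degrees 0…5.
Finally multiplying by (1 + 2x⁵ + x⁶), the product of all factors after the first has coefficients 1,0,4,0,6,2 for degrees 0…5.
[x⁵] = 1·2 + 6·6 + 9·0 = 38.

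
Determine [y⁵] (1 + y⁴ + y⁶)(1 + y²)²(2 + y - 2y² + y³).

(1 + y⁴ + y⁶) has coefficients 1,0,0,0,1,0 for degrees 0…5.
(1 + y²)² has coefficients 1,0,2,0,1,0 for degrees 0…5.
Finally multiplying by (2 + y - 2y² + y³), the product of all factors after the first has coefficients 2,1,2,3,-2,3 for degrees 0…5.
[y⁵] = 1·3 + 1·1 = 4.

4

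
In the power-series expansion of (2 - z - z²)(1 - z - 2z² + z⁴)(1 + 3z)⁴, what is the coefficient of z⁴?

-338

(2 - z - z²) has coefficients 2,-1,-1 for degrees 0…2.
(1 - z - 2z² + z⁴) has coefficients 1,-1,-2,0,1 for degrees 0…4.
Finally multiplying by (1 + 3z)⁴, the product of all factors after the first has coefficients 1,11,40,30,-134 for degrees 0…4.
[z⁴] = 2·(-134) − 1·30 − 1·40 = -338.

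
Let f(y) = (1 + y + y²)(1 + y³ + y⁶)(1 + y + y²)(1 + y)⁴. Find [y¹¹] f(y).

(1 + y + y²) has coefficients 1,1,1 for degrees 0…2.
(1 + y³ + y⁶) has coefficients 1,0,0,1,0,0,1,0,0,0,0,0 for degrees 0…11.
Multiplying by (1 + y + y²) gives running coefficients 1,1,1,1,1,1,1,1,1,0,0,0 for degrees 0…11.
Finally multiplying by (1 + y)⁴, the product of all factors after the first has coefficients 1,5,11,15,16,16,16,16,16,15,11,5 for degrees 0…11.
[y¹¹] = 1·5 + 1·11 + 1·15 = 31.

31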